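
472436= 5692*83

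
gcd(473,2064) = 43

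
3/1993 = 3/1993 = 0.00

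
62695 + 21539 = 84234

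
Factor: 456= 2^3*3^1*19^1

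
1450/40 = 36  +  1/4 = 36.25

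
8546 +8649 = 17195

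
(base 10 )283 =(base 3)101111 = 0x11b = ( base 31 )94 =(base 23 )C7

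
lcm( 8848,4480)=353920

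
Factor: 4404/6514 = 2^1*3^1*367^1*3257^(  -  1 ) = 2202/3257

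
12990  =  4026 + 8964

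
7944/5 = 7944/5 = 1588.80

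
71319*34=2424846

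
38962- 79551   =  - 40589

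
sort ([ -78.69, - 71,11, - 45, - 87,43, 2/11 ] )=[ - 87,-78.69, - 71,  -  45, 2/11,11, 43] 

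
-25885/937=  - 25885/937 = - 27.63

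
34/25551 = 2/1503 = 0.00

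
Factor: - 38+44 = 2^1*3^1 = 6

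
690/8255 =138/1651= 0.08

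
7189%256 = 21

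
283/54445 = 283/54445 = 0.01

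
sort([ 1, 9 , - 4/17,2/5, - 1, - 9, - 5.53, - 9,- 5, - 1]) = [ - 9, - 9, - 5.53,-5, - 1,-1, - 4/17,2/5,  1,9]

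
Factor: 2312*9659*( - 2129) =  - 2^3 * 13^1*17^2*743^1*2129^1 =-47543993432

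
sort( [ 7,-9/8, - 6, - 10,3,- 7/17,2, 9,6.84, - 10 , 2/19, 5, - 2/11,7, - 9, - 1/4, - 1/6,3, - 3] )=[  -  10,  -  10, - 9, - 6, - 3 , - 9/8, - 7/17, - 1/4, - 2/11, - 1/6,2/19,2,3, 3,5,6.84, 7, 7,9] 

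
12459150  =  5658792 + 6800358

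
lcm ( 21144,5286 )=21144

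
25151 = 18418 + 6733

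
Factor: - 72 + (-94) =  - 166 = - 2^1*83^1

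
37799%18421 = 957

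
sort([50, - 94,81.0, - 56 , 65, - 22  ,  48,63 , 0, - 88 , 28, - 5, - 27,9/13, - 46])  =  [ - 94, - 88,  -  56, -46, - 27 , - 22, - 5, 0 , 9/13,28, 48,50, 63,65,81.0] 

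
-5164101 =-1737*2973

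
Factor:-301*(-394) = 2^1 * 7^1 * 43^1*197^1 = 118594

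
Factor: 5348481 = 3^1 * 19^1*103^1* 911^1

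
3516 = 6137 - 2621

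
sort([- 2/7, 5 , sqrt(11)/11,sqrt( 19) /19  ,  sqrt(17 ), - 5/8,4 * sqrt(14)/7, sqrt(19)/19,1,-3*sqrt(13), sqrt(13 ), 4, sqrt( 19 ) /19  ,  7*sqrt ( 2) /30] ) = [ - 3*sqrt( 13 ), - 5/8,  -  2/7,  sqrt(19) /19,sqrt(19 ) /19,sqrt(19) /19, sqrt(11)/11, 7*sqrt( 2 )/30, 1, 4*sqrt(14)/7 , sqrt( 13),4,  sqrt(17),5 ]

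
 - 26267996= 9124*(  -  2879)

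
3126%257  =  42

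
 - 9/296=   -9/296 = - 0.03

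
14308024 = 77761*184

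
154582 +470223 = 624805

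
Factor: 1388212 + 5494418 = 2^1*3^1 * 5^1*61^1*3761^1 = 6882630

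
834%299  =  236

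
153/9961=153/9961 =0.02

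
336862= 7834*43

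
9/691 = 9/691= 0.01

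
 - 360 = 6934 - 7294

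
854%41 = 34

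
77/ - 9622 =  - 77/9622  =  - 0.01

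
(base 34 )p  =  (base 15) 1a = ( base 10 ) 25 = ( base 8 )31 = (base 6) 41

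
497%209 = 79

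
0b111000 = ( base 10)56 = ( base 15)3B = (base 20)2g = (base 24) 28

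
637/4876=637/4876 = 0.13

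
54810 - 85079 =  -30269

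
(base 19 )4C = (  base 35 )2i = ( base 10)88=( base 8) 130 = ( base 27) 37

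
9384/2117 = 9384/2117 = 4.43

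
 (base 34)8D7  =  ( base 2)10010111100001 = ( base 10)9697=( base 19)17g7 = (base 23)i7e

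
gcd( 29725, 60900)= 725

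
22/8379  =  22/8379=0.00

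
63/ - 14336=-1 + 2039/2048 = - 0.00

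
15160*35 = 530600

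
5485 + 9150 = 14635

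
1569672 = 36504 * 43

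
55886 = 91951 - 36065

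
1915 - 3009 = -1094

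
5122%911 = 567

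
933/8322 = 311/2774 = 0.11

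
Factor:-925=  -  5^2*37^1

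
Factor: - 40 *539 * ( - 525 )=2^3*3^1*5^3*7^3 * 11^1= 11319000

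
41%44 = 41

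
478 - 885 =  - 407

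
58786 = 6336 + 52450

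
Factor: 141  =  3^1 * 47^1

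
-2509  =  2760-5269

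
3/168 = 1/56 = 0.02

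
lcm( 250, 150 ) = 750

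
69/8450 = 69/8450 = 0.01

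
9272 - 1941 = 7331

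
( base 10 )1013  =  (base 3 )1101112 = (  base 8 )1765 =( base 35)sx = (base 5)13023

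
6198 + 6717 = 12915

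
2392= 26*92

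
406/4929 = 406/4929=0.08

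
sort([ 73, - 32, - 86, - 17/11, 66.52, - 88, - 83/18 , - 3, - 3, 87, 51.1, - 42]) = [ - 88, - 86, - 42, - 32, - 83/18, - 3, - 3, - 17/11, 51.1,  66.52, 73,87 ] 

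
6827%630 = 527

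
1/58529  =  1/58529 = 0.00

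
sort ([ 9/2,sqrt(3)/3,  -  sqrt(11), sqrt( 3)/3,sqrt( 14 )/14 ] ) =[  -  sqrt( 11 ), sqrt( 14 ) /14,sqrt(3 )/3 , sqrt(3)/3, 9/2 ]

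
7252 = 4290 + 2962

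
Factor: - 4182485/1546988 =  - 2^(  -  2)*5^1*386747^( - 1)*836497^1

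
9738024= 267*36472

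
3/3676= 3/3676 = 0.00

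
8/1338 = 4/669 = 0.01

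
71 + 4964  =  5035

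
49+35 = 84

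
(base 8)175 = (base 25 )50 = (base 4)1331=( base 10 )125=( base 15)85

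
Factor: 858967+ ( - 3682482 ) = -2823515 = - 5^1*564703^1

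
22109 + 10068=32177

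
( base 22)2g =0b111100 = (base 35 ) 1P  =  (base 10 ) 60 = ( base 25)2a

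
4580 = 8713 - 4133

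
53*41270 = 2187310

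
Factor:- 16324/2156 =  - 7^(- 1 )*53^1 = - 53/7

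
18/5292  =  1/294= 0.00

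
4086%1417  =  1252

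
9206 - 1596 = 7610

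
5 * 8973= 44865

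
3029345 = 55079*55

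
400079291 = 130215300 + 269863991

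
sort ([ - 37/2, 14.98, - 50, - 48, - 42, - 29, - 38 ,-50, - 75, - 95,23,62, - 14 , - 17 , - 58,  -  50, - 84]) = [ - 95,  -  84,  -  75, - 58, - 50, - 50, - 50,-48, - 42, - 38, -29, - 37/2, - 17, - 14,14.98,23 , 62 ]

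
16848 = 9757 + 7091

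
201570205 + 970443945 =1172014150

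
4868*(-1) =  - 4868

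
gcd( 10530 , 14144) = 26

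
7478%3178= 1122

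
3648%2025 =1623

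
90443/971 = 93+140/971 = 93.14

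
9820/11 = 892 + 8/11 = 892.73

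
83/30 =83/30 = 2.77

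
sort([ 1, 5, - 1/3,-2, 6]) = [ - 2,-1/3, 1,5, 6] 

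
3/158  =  3/158 = 0.02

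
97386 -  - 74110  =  171496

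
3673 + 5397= 9070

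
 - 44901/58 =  - 775 + 49/58 = - 774.16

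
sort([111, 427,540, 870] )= [111,427, 540, 870] 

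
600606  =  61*9846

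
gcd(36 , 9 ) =9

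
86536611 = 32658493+53878118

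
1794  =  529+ 1265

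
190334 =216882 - 26548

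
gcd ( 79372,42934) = 2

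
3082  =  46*67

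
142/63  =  2 + 16/63= 2.25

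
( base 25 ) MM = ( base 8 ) 1074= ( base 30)j2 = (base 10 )572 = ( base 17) 1GB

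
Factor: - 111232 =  - 2^7*11^1 * 79^1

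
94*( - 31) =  - 2914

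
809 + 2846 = 3655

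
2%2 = 0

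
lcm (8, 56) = 56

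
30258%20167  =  10091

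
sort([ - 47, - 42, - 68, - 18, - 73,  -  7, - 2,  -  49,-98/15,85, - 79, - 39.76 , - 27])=[ - 79, - 73, - 68, - 49, - 47,-42,-39.76, - 27, - 18, - 7, - 98/15, - 2,  85]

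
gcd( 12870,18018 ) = 2574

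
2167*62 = 134354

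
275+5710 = 5985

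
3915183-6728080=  - 2812897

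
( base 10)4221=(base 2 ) 1000001111101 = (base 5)113341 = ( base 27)5l9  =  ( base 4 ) 1001331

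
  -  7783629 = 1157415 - 8941044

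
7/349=7/349=0.02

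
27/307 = 27/307 = 0.09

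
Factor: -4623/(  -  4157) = 3^1*23^1*67^1*4157^(  -  1)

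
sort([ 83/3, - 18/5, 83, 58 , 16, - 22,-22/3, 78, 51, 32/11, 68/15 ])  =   [ - 22 , - 22/3, - 18/5,32/11, 68/15, 16, 83/3, 51,58,78, 83 ] 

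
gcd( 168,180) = 12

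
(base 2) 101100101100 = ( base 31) 2u8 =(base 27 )3op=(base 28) 3i4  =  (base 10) 2860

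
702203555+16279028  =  718482583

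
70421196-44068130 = 26353066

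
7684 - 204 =7480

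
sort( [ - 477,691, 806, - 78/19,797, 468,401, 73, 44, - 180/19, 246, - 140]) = [ - 477, - 140,- 180/19, - 78/19,44, 73,246,401,468,  691,797, 806 ]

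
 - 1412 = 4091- 5503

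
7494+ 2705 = 10199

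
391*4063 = 1588633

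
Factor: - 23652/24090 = -54/55 = - 2^1* 3^3*5^( - 1 )*11^(-1 )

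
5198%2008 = 1182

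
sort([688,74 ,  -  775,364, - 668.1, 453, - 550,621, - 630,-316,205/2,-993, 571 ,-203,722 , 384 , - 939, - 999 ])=[ - 999, - 993,  -  939, - 775 ,  -  668.1, -630, - 550, - 316,  -  203,74,  205/2 , 364,384, 453,571,621,688,722]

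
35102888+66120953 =101223841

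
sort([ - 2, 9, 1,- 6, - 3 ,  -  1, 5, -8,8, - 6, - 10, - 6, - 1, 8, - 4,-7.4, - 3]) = [  -  10,-8 , - 7.4 ,  -  6, - 6, - 6, - 4, - 3, - 3,-2, - 1,-1, 1, 5, 8,8,9]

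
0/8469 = 0 = 0.00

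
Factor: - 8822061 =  - 3^3*19^1*29^1*593^1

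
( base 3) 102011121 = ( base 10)8143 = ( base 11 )6133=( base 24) e37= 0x1fcf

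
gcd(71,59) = 1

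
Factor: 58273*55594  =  2^1*7^1*11^1 * 19^3*3067^1  =  3239629162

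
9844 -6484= 3360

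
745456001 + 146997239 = 892453240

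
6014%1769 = 707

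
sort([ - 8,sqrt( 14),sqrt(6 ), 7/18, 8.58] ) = [-8,7/18,sqrt ( 6), sqrt(14), 8.58] 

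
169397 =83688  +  85709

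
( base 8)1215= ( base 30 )ln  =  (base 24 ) 135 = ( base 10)653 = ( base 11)544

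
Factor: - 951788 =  -2^2*37^1*59^1*109^1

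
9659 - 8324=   1335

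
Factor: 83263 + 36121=119384=2^3*14923^1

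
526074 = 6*87679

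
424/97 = 4+36/97 =4.37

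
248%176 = 72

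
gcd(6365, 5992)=1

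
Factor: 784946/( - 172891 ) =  - 2^1*23^( - 1)*7517^( - 1)*392473^1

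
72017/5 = 14403 + 2/5 = 14403.40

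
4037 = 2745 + 1292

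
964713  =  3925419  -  2960706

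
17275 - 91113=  - 73838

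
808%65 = 28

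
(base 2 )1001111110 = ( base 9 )778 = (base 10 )638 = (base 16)27E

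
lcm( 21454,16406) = 278902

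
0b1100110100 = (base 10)820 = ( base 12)584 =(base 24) 1a4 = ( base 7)2251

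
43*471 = 20253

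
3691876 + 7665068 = 11356944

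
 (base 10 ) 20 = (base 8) 24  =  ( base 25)K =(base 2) 10100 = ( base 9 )22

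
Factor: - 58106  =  -2^1*17^1*1709^1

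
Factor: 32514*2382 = 2^2*3^2*397^1*5419^1 = 77448348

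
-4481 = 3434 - 7915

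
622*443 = 275546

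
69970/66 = 1060+5/33=1060.15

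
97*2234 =216698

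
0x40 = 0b1000000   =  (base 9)71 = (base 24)2G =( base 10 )64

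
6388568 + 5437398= 11825966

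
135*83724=11302740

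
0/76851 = 0 = 0.00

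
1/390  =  1/390 = 0.00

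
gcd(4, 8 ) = 4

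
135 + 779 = 914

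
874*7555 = 6603070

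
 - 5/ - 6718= 5/6718 = 0.00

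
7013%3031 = 951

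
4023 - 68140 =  - 64117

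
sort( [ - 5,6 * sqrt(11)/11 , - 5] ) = [ - 5,  -  5,6 * sqrt( 11 )/11]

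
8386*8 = 67088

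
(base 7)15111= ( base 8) 10115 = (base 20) A8D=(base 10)4173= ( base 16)104d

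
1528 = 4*382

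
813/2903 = 813/2903 = 0.28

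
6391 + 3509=9900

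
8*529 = 4232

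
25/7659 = 25/7659=0.00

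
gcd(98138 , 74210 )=2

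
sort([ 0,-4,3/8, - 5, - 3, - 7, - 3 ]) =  [-7,-5 ,  -  4,- 3,-3 , 0,  3/8] 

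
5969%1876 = 341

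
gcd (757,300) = 1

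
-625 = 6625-7250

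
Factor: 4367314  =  2^1 * 7^1*311951^1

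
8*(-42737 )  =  -341896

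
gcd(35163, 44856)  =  9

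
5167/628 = 5167/628 = 8.23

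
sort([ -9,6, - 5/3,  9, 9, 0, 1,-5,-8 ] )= [-9,  -  8,  -  5, - 5/3, 0,  1,6,9, 9]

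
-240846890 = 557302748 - 798149638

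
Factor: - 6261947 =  - 6261947^1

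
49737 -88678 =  - 38941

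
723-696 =27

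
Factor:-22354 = -2^1*11177^1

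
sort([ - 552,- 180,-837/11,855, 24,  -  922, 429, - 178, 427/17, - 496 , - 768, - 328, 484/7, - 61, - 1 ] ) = [ - 922, - 768, - 552, - 496, - 328, -180, - 178, - 837/11, - 61 , - 1, 24, 427/17, 484/7, 429,855] 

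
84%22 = 18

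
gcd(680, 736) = 8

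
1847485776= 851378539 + 996107237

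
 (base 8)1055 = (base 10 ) 557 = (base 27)KH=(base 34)gd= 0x22d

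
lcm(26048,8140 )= 130240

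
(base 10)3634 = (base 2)111000110010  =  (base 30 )414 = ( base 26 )59k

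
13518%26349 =13518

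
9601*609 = 5847009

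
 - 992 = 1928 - 2920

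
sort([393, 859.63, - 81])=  [ - 81,393,859.63]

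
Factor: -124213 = - 124213^1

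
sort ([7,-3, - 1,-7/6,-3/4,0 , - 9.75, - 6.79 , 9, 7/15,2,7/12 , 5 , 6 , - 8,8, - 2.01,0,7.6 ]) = [  -  9.75, - 8, - 6.79,- 3,-2.01 ,-7/6,-1, - 3/4, 0,0,7/15,  7/12  ,  2, 5,6,7,  7.6, 8, 9 ] 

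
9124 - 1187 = 7937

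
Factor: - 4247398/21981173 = -2^1 * 29^1*67^1*1093^1 * 21981173^( -1)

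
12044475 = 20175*597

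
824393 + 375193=1199586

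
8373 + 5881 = 14254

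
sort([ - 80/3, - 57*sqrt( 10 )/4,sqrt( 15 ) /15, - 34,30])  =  [ - 57*sqrt ( 10 )/4, - 34,-80/3,sqrt( 15)/15,30 ]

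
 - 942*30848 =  - 29058816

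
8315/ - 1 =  - 8315 + 0/1  =  - 8315.00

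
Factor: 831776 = 2^5*11^1*17^1*139^1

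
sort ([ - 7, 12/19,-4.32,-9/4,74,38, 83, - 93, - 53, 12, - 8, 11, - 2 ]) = [ - 93, - 53, - 8, -7, - 4.32, - 9/4, - 2, 12/19, 11 , 12, 38, 74,83] 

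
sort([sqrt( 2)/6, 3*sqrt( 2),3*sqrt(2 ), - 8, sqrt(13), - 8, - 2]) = [ - 8,-8 , - 2  ,  sqrt(2 )/6, sqrt( 13 ),3 * sqrt (2),3*sqrt(2 )]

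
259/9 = 259/9 = 28.78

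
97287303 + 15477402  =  112764705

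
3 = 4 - 1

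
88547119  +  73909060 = 162456179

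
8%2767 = 8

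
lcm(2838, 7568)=22704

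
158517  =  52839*3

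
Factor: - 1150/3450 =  - 1/3 =- 3^ ( - 1)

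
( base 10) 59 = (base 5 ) 214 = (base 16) 3B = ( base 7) 113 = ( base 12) 4b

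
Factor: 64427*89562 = 5770210974= 2^1*  3^1 * 11^2*23^1*59^1 * 5857^1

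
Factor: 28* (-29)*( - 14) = 2^3*7^2*29^1 = 11368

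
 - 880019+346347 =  - 533672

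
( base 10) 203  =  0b11001011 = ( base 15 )d8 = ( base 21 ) 9E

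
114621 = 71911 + 42710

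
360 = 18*20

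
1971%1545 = 426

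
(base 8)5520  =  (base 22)5LE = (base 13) 141a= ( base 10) 2896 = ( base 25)4FL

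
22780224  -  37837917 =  - 15057693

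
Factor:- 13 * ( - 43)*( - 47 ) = -26273 =- 13^1 * 43^1*47^1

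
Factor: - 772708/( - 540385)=908/635 = 2^2*5^( - 1) * 127^(-1)*227^1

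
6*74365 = 446190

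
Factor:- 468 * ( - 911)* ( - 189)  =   - 2^2 * 3^5*7^1  *13^1*911^1 = -80579772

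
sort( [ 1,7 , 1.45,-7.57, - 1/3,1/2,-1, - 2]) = [ - 7.57, -2  ,-1, - 1/3,1/2, 1, 1.45,7 ]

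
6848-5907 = 941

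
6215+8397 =14612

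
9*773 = 6957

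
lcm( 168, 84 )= 168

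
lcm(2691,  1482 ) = 102258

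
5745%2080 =1585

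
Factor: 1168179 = 3^1 * 439^1*887^1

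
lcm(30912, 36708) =587328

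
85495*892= 76261540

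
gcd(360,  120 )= 120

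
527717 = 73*7229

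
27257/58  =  27257/58 = 469.95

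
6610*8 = 52880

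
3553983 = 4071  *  873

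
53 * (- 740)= - 39220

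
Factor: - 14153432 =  - 2^3*109^1*16231^1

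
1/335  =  1/335= 0.00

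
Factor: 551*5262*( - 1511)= - 4380935982  =  - 2^1*3^1 * 19^1*29^1 * 877^1*1511^1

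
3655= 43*85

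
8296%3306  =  1684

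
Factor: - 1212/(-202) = 6 = 2^1*3^1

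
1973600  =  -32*( - 61675)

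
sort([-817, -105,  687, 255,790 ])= [ - 817, - 105,255,687,790 ]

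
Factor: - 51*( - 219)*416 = 4646304 = 2^5*3^2*13^1*17^1*73^1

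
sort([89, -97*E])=[ - 97*E, 89 ] 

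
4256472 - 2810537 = 1445935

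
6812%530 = 452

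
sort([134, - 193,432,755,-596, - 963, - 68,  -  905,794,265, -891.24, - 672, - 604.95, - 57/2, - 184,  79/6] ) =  [  -  963, - 905 ,-891.24,-672, - 604.95,  -  596, - 193, - 184,  -  68,- 57/2,79/6,134,265,432,755,794 ] 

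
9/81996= 3/27332  =  0.00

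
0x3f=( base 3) 2100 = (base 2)111111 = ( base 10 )63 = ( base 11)58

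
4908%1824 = 1260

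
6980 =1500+5480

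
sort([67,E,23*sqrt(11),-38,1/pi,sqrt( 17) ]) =[-38, 1/pi,E,sqrt(17),67, 23*sqrt(  11)] 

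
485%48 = 5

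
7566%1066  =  104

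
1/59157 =1/59157 =0.00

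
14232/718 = 19+295/359 =19.82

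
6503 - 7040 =  -  537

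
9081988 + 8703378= 17785366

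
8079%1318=171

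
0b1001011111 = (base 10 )607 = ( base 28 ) LJ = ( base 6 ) 2451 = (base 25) O7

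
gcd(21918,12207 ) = 39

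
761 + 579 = 1340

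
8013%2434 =711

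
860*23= 19780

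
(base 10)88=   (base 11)80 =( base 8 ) 130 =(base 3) 10021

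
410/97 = 4+22/97 = 4.23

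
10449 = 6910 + 3539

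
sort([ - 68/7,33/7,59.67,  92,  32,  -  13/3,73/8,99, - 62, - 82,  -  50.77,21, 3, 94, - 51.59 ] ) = [-82, - 62, - 51.59, - 50.77,- 68/7, - 13/3, 3, 33/7,73/8,21, 32, 59.67, 92,94, 99 ] 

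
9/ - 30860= -1+30851/30860 = -0.00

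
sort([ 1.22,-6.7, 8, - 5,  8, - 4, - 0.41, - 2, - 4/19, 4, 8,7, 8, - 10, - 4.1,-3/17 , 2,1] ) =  [-10, - 6.7, - 5,  -  4.1,-4, - 2,-0.41 , - 4/19,-3/17, 1,1.22,2,  4 , 7 , 8,8,8, 8 ]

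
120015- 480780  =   - 360765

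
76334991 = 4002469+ 72332522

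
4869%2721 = 2148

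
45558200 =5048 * 9025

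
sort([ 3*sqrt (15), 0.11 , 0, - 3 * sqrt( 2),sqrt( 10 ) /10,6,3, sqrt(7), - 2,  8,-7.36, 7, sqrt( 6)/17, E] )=[-7.36, - 3 * sqrt( 2 ), - 2, 0,0.11, sqrt(6)/17, sqrt(10 ) /10, sqrt(7 ),E,3, 6, 7,8, 3*sqrt(15) ] 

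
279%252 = 27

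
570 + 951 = 1521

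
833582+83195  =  916777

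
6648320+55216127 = 61864447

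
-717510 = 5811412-6528922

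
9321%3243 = 2835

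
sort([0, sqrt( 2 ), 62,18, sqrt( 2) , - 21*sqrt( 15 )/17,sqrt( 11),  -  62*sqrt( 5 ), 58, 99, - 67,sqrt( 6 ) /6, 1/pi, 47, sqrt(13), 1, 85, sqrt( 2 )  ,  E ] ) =[-62*sqrt (5 ), - 67, - 21 *sqrt(15)/17, 0,1/pi, sqrt(6 )/6,1, sqrt ( 2 ), sqrt( 2),sqrt( 2 ),E , sqrt( 11), sqrt(13) , 18, 47,58, 62,85, 99 ]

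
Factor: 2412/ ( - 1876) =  -9/7 = - 3^2* 7^(-1) 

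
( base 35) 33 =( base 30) 3I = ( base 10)108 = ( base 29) 3L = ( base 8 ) 154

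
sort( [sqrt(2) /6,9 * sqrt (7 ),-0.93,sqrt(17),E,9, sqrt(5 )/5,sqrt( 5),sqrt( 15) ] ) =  [ - 0.93,sqrt( 2) /6,sqrt( 5 )/5,sqrt( 5),E,sqrt(15), sqrt( 17 ),9,  9*sqrt( 7 ) ] 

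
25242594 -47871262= - 22628668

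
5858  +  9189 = 15047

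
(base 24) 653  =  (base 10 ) 3579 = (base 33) 39F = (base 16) dfb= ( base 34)339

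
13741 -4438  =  9303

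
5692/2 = 2846 = 2846.00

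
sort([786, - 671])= [-671, 786]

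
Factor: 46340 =2^2 * 5^1*7^1*331^1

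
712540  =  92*7745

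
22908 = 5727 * 4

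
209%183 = 26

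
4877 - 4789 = 88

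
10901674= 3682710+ 7218964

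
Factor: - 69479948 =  - 2^2*17369987^1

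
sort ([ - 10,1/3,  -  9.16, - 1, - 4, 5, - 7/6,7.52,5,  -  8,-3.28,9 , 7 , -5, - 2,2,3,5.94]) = [ - 10, - 9.16,- 8, - 5, - 4,  -  3.28,- 2, - 7/6, - 1, 1/3, 2, 3, 5, 5,5.94,7,7.52, 9 ] 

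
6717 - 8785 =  - 2068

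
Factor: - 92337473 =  - 19^1*167^1*29101^1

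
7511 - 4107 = 3404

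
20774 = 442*47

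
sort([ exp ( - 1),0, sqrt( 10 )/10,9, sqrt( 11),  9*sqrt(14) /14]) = [ 0,  sqrt( 10)/10, exp( - 1),9*sqrt( 14 ) /14, sqrt( 11 ),9] 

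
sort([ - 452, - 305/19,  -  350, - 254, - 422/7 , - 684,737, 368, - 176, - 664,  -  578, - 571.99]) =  [ -684, - 664 , - 578, - 571.99, - 452  , - 350, - 254, - 176, - 422/7, - 305/19, 368,737 ]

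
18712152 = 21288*879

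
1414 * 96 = 135744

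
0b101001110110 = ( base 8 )5166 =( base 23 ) 51A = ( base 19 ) 77i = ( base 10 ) 2678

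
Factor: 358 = 2^1*179^1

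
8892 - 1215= 7677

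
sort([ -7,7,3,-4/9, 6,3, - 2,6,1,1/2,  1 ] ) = [  -  7, - 2,- 4/9,1/2,1,  1, 3, 3,6,6, 7]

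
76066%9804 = 7438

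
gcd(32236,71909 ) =1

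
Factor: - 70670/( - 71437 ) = 2^1*5^1*37^1* 191^1*71437^( - 1) 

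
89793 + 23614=113407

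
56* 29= 1624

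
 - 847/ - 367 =847/367 = 2.31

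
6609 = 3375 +3234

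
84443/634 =84443/634= 133.19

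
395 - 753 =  - 358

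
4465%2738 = 1727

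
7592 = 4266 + 3326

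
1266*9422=11928252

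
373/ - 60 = -373/60 = - 6.22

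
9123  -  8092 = 1031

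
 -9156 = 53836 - 62992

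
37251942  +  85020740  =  122272682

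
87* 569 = 49503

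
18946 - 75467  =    -  56521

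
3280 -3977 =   -  697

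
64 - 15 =49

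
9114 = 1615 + 7499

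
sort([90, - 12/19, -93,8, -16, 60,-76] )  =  [-93, - 76, -16, -12/19, 8, 60, 90] 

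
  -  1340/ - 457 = 2 + 426/457 = 2.93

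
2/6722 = 1/3361 = 0.00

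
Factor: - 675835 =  - 5^1*17^1*7951^1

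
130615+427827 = 558442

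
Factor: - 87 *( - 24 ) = 2^3*3^2 *29^1=2088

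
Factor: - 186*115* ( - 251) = 2^1*3^1*5^1*23^1*31^1*251^1 =5368890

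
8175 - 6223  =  1952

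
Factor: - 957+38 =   -  919^1 = - 919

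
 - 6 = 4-10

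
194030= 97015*2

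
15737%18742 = 15737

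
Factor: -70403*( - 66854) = 2^1  *  23^1*3061^1*33427^1 = 4706722162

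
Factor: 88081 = 7^1*12583^1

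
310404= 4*77601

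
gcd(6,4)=2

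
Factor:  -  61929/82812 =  - 2^( - 2) *3^1* 7^1*67^ ( - 1)*103^(-1)*983^1   =  -20643/27604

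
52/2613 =4/201 = 0.02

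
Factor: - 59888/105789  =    -  304/537 = - 2^4*3^(-1) * 19^1*179^( - 1 )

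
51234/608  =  84 + 81/304   =  84.27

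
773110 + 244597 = 1017707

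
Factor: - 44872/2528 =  - 2^ ( - 2)*71^1 = - 71/4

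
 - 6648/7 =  - 6648/7 = -949.71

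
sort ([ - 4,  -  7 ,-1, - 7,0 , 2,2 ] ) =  [ - 7, - 7,-4, - 1, 0,2, 2] 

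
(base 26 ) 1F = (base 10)41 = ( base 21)1k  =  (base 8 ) 51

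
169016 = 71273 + 97743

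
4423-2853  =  1570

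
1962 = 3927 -1965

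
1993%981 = 31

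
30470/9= 30470/9 = 3385.56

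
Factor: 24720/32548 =60/79 = 2^2*3^1*5^1*79^(-1)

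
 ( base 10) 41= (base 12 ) 35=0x29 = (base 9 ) 45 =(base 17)27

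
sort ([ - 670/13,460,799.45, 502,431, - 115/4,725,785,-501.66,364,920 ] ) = [ - 501.66, - 670/13, - 115/4,364, 431, 460,  502, 725, 785,799.45 , 920] 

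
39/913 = 39/913 = 0.04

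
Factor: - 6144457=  - 11^1*558587^1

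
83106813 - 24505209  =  58601604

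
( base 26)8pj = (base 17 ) 1408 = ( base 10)6077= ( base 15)1c02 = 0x17BD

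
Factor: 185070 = 2^1* 3^1*5^1*31^1*199^1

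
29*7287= 211323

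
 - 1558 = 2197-3755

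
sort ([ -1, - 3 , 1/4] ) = [ - 3,-1,1/4]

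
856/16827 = 856/16827 = 0.05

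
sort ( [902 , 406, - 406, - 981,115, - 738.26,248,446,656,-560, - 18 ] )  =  [ - 981, - 738.26, - 560 ,  -  406, - 18, 115,248, 406,446,656,902 ]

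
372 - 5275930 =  - 5275558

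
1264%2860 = 1264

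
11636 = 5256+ 6380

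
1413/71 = 19 + 64/71= 19.90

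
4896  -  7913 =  - 3017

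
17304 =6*2884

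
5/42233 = 5/42233 = 0.00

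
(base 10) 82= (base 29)2o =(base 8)122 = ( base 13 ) 64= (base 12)6A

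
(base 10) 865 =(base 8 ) 1541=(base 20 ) 235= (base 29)10O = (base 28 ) 12P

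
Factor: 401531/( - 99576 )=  - 871/216 = - 2^ (-3)*3^( - 3 )*13^1*67^1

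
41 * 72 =2952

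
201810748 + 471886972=673697720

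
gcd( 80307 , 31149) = 9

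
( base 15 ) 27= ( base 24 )1d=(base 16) 25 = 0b100101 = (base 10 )37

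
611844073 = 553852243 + 57991830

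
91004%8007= 2927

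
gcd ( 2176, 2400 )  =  32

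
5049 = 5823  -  774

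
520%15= 10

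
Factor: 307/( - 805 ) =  - 5^( - 1 )*7^( - 1) * 23^(  -  1)* 307^1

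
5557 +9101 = 14658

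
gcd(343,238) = 7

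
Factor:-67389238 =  -2^1 * 7^1*19^1 * 253343^1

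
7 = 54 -47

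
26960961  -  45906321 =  - 18945360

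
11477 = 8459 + 3018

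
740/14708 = 185/3677 = 0.05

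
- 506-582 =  - 1088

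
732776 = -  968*( - 757 ) 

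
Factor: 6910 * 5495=37970450 = 2^1*5^2*7^1 * 157^1 * 691^1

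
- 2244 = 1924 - 4168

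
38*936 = 35568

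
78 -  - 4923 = 5001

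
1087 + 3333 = 4420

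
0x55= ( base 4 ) 1111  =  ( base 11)78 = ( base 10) 85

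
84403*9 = 759627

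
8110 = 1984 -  - 6126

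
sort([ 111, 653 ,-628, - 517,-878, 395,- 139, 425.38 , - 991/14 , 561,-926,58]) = [ -926  ,-878, -628, - 517,-139, - 991/14  ,  58,111,395, 425.38,561,  653 ]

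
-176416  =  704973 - 881389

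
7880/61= 129 + 11/61= 129.18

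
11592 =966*12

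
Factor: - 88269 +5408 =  - 41^1*43^1*47^1=- 82861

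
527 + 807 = 1334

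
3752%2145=1607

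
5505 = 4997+508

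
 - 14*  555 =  - 7770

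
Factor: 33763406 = 2^1*743^1*22721^1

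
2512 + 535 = 3047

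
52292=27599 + 24693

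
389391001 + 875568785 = 1264959786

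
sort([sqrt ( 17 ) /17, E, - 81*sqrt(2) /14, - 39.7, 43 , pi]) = [ - 39.7,  -  81 * sqrt(2 )/14,sqrt( 17 )/17,  E,  pi,  43]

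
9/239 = 9/239 = 0.04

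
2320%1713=607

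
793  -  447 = 346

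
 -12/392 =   -  1 + 95/98 = - 0.03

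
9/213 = 3/71=0.04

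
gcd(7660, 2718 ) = 2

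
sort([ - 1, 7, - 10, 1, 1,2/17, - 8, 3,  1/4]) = [ - 10, - 8, - 1, 2/17, 1/4 , 1, 1, 3, 7 ] 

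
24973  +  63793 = 88766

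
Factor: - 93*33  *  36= - 2^2 * 3^4 * 11^1 * 31^1 = -110484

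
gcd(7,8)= 1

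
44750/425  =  1790/17 = 105.29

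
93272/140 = 666 + 8/35 = 666.23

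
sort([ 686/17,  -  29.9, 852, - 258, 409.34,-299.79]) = [ - 299.79, - 258, - 29.9, 686/17, 409.34,  852 ] 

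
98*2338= 229124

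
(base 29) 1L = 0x32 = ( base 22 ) 26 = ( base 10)50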